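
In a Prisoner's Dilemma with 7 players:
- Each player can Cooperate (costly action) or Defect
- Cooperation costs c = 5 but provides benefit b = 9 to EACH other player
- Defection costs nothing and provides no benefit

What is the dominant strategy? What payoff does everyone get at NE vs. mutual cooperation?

Dominant: Defect; NE payoff = 0; Coop payoff = 49

Work:
Defect dominates (saves cost c = 5, benefit to others is external)
NE: All defect → everyone gets 0
If all cooperate: each receives (6)×9 - 5 = 49
Social dilemma: 49 > 0 but NE gives 0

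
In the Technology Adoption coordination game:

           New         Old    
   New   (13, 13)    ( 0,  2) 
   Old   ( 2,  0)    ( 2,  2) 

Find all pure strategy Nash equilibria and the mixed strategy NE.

Pure NE: (New, New) and (Old, Old); Mixed NE: p = 0.1538, q = 0.1538

Work:
Check pure NE:
(New, New): (13, 13) - no unilateral deviation beneficial
(Old, Old): (2, 2) - no unilateral deviation beneficial
Mixed NE: P1 plays New with p = 0.1538, P2 plays New with q = 0.1538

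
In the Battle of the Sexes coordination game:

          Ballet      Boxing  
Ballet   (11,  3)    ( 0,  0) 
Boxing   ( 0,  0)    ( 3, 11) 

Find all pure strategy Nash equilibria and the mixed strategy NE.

Pure NE: (Ballet, Ballet) and (Boxing, Boxing); Mixed NE: p = 0.7857, q = 0.2143

Work:
Check pure NE:
(Ballet, Ballet): (11, 3) - no unilateral deviation beneficial
(Boxing, Boxing): (3, 11) - no unilateral deviation beneficial
Mixed NE: P1 plays Ballet with p = 0.7857, P2 plays Ballet with q = 0.2143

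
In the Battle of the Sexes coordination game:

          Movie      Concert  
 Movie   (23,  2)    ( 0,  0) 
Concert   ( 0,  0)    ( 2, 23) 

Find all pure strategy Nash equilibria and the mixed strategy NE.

Pure NE: (Movie, Movie) and (Concert, Concert); Mixed NE: p = 0.92, q = 0.08

Work:
Check pure NE:
(Movie, Movie): (23, 2) - no unilateral deviation beneficial
(Concert, Concert): (2, 23) - no unilateral deviation beneficial
Mixed NE: P1 plays Movie with p = 0.92, P2 plays Movie with q = 0.08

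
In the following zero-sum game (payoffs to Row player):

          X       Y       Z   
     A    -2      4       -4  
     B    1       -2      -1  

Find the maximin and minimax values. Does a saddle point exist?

Maximin = -2, Minimax = -1, Saddle: False

Work:
Row minimums: [-4, -2] → maximin = -2
Column maximums: [1, 4, -1] → minimax = -1
No saddle point (maximin ≠ minimax). Mixed strategy needed.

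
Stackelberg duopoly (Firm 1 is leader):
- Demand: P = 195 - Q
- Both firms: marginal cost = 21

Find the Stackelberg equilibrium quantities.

q₁* (leader) = 87.0, q₂* (follower) = 43.5

Work:
Follower's reaction: q₂ = (a - c - q₁)/2
Leader substitutes: π₁ = q₁·(a - q₁ - (a-c-q₁)/2 - c)
FOC: q₁* = (195 - 21)/2 = 87.00
Then: q₂* = (195 - 21 - 87.0)/2 = 43.50
Leader has first-mover advantage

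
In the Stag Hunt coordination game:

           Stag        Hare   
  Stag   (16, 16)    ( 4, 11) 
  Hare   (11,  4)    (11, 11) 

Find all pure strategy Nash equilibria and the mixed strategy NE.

Pure NE: (Stag, Stag) and (Hare, Hare); Mixed NE: p = 0.5833, q = 0.5833

Work:
Check pure NE:
(Stag, Stag): (16, 16) - no unilateral deviation beneficial
(Hare, Hare): (11, 11) - no unilateral deviation beneficial
Mixed NE: P1 plays Stag with p = 0.5833, P2 plays Stag with q = 0.5833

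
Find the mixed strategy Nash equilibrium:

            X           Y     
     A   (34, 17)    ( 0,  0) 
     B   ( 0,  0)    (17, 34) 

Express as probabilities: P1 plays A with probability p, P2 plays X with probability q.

p = 0.6667, q = 0.3333

Work:
Find probabilities that make opponent indifferent:
P2 chooses q to make P1 indifferent between A and B
P1 chooses p to make P2 indifferent between X and Y
Mixed NE: P1 plays (A: 0.6667, B: 0.3333), P2 plays (X: 0.3333, Y: 0.6667)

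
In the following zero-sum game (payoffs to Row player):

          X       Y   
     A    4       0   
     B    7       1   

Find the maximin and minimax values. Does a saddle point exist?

Maximin = 1, Minimax = 1, Saddle: True

Work:
Row minimums: [0, 1] → maximin = 1
Column maximums: [7, 1] → minimax = 1
Saddle point exists! Game value = 1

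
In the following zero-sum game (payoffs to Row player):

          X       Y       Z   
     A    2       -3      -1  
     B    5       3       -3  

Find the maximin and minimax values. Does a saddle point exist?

Maximin = -3, Minimax = -1, Saddle: False

Work:
Row minimums: [-3, -3] → maximin = -3
Column maximums: [5, 3, -1] → minimax = -1
No saddle point (maximin ≠ minimax). Mixed strategy needed.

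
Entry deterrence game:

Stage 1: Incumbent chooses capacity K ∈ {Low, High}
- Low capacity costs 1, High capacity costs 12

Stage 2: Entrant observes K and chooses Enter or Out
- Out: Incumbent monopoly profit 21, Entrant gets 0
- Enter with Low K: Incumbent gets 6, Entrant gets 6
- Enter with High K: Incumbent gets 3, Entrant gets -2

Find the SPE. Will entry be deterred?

SPE: (High, Enter|Low, Out|High); Entry deterred. Incumbent net profit = 9

Work:
After Low K: Entrant enters (6 > 0)
After High K: Entrant stays out (-2 < 0)
Incumbent: Low → 6−1=5, High → 21−12=9
Incumbent chooses High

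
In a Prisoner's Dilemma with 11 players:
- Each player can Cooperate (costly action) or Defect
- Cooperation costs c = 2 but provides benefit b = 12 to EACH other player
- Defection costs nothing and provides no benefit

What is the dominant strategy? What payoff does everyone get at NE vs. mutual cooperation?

Dominant: Defect; NE payoff = 0; Coop payoff = 118

Work:
Defect dominates (saves cost c = 2, benefit to others is external)
NE: All defect → everyone gets 0
If all cooperate: each receives (10)×12 - 2 = 118
Social dilemma: 118 > 0 but NE gives 0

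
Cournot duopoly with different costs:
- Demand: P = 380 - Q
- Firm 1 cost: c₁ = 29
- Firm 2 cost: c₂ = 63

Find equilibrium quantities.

q₁* = 128.33, q₂* = 94.33

Work:
Reaction: q₁ = (380 - 29 - q₂)/2
Reaction: q₂ = (380 - 63 - q₁)/2
Solve simultaneously:
q₁* = (380 - 2×29 + 63)/3 = 128.33
q₂* = (380 - 2×63 + 29)/3 = 94.33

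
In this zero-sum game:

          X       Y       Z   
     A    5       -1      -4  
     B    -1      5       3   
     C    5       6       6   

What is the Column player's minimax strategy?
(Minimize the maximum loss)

Column should play X, value = 5

Work:
Column player minimizes Row's maximum payoff:
Column X: max payoff to Row = 5
Column Y: max payoff to Row = 6
Column Z: max payoff to Row = 6
Minimum is 5, achieved by column X.
Minimax strategy: X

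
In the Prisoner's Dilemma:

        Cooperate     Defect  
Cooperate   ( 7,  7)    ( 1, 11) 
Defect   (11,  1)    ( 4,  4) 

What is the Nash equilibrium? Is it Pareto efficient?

(Defect, Defect) is NE; not Pareto efficient

Work:
Defect dominates Cooperate for both players:
If P2 cooperates: Defect (11) > Cooperate (7)
If P2 defects: Defect (4) > Cooperate (1)
NE: (Defect, Defect) with payoff (4, 4)
But (Cooperate, Cooperate) = (7, 7) Pareto dominates (4, 4)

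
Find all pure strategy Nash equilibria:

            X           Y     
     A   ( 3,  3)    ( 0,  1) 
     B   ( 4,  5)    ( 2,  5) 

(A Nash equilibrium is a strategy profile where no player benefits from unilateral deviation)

Nash equilibrium: (B, X), (B, Y)

Work:
Best responses:
  P1 vs X: payoffs [3, 4] → best response B (payoff 4)
  P1 vs Y: payoffs [0, 2] → best response B (payoff 2)
  P2 vs A: payoffs [3, 1] → best response X (payoff 3)
  P2 vs B: payoffs [5, 5] → best response X/Y (payoff 5)
Mutual best responses: (B,X), (B,Y) → Nash equilibria.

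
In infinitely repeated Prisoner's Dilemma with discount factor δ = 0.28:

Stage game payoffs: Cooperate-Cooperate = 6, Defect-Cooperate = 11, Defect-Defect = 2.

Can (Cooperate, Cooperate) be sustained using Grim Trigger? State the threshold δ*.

δ* = 0.5556; since δ = 0.28 < 0.5556, cooperation cannot be sustained

Work:
For Grim Trigger:
Cooperate forever: 6/(1-δ)
Defect then punished: 11 + 2·δ/(1-δ)
Need: 6/(1-δ) ≥ 11 + 2·δ/(1-δ)
Solving: δ ≥ (T-R)/(T-P) = (11-6)/(11-2) = 0.5556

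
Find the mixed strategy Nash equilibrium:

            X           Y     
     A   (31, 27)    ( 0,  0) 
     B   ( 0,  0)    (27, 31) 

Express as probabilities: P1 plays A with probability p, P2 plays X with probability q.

p = 0.5345, q = 0.4655

Work:
Find probabilities that make opponent indifferent:
P2 chooses q to make P1 indifferent between A and B
P1 chooses p to make P2 indifferent between X and Y
Mixed NE: P1 plays (A: 0.5345, B: 0.4655), P2 plays (X: 0.4655, Y: 0.5345)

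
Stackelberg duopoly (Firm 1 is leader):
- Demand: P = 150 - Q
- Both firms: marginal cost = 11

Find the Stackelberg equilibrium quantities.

q₁* (leader) = 69.5, q₂* (follower) = 34.75

Work:
Follower's reaction: q₂ = (a - c - q₁)/2
Leader substitutes: π₁ = q₁·(a - q₁ - (a-c-q₁)/2 - c)
FOC: q₁* = (150 - 11)/2 = 69.50
Then: q₂* = (150 - 11 - 69.5)/2 = 34.75
Leader has first-mover advantage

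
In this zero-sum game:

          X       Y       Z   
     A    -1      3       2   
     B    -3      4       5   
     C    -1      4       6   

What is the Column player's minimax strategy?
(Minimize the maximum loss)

Column should play X, value = -1

Work:
Column player minimizes Row's maximum payoff:
Column X: max payoff to Row = -1
Column Y: max payoff to Row = 4
Column Z: max payoff to Row = 6
Minimum is -1, achieved by column X.
Minimax strategy: X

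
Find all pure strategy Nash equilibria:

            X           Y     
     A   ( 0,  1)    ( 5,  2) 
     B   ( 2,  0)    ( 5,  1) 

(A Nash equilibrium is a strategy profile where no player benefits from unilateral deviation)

Nash equilibrium: (A, Y), (B, Y)

Work:
Best responses:
  P1 vs X: payoffs [0, 2] → best response B (payoff 2)
  P1 vs Y: payoffs [5, 5] → best response A/B (payoff 5)
  P2 vs A: payoffs [1, 2] → best response Y (payoff 2)
  P2 vs B: payoffs [0, 1] → best response Y (payoff 1)
Mutual best responses: (A,Y), (B,Y) → Nash equilibria.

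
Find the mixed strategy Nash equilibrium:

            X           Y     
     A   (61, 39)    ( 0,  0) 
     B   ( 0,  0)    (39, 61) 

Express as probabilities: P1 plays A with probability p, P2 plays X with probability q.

p = 0.61, q = 0.39

Work:
Find probabilities that make opponent indifferent:
P2 chooses q to make P1 indifferent between A and B
P1 chooses p to make P2 indifferent between X and Y
Mixed NE: P1 plays (A: 0.61, B: 0.39), P2 plays (X: 0.39, Y: 0.61)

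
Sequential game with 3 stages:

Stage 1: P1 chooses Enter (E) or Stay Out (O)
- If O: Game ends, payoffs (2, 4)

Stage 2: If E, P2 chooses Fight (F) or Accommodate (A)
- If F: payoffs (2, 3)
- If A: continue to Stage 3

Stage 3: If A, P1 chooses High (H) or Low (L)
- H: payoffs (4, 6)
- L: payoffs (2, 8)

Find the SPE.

SPE: (E, A, H); Outcome (4, 6)

Work:
Stage 3: P1 chooses H (4 vs 2)
Stage 2: P2: F->3, A->6 (anticipating H). Choose A
Stage 1: P1: O->2, E->4 (anticipating A, H). Choose E
SPE path: E -> A -> H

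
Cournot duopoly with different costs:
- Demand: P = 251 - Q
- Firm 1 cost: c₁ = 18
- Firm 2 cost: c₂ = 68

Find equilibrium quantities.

q₁* = 94.33, q₂* = 44.33

Work:
Reaction: q₁ = (251 - 18 - q₂)/2
Reaction: q₂ = (251 - 68 - q₁)/2
Solve simultaneously:
q₁* = (251 - 2×18 + 68)/3 = 94.33
q₂* = (251 - 2×68 + 18)/3 = 44.33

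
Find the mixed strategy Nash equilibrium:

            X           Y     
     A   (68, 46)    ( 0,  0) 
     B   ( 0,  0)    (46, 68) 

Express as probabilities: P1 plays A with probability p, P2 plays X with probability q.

p = 0.5965, q = 0.4035

Work:
Find probabilities that make opponent indifferent:
P2 chooses q to make P1 indifferent between A and B
P1 chooses p to make P2 indifferent between X and Y
Mixed NE: P1 plays (A: 0.5965, B: 0.4035), P2 plays (X: 0.4035, Y: 0.5965)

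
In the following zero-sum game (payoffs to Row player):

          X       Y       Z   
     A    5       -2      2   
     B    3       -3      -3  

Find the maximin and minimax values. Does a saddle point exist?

Maximin = -2, Minimax = -2, Saddle: True

Work:
Row minimums: [-2, -3] → maximin = -2
Column maximums: [5, -2, 2] → minimax = -2
Saddle point exists! Game value = -2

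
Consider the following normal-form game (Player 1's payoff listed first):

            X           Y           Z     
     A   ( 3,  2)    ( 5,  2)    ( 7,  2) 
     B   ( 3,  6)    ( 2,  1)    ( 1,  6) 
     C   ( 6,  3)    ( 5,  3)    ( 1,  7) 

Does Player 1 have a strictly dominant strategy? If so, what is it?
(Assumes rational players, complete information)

No strictly dominant strategy exists for Player 1

Work:
A strategy strictly dominates another if it gives a strictly higher payoff against every opponent action. Compare each pair of P1's strategies column-by-column:
  A vs B: [3 vs 3, 5 vs 2, 7 vs 1] → A does not strictly dominate B (column X: 3 ≤ 3)
  A vs C: [3 vs 6, 5 vs 5, 7 vs 1] → A does not strictly dominate C (column X: 3 ≤ 6)
  B vs A: [3 vs 3, 2 vs 5, 1 vs 7] → B does not strictly dominate A (column X: 3 ≤ 3)
  B vs C: [3 vs 6, 2 vs 5, 1 vs 1] → B does not strictly dominate C (column X: 3 ≤ 6)
  C vs A: [6 vs 3, 5 vs 5, 1 vs 7] → C does not strictly dominate A (column Y: 5 ≤ 5)
  C vs B: [6 vs 3, 5 vs 2, 1 vs 1] → C does not strictly dominate B (column Z: 1 ≤ 1)
No single strategy strictly dominates all others → no strictly dominant strategy.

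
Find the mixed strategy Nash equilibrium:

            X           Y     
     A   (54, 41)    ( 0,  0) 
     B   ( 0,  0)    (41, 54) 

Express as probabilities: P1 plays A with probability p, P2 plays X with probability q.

p = 0.5684, q = 0.4316

Work:
Find probabilities that make opponent indifferent:
P2 chooses q to make P1 indifferent between A and B
P1 chooses p to make P2 indifferent between X and Y
Mixed NE: P1 plays (A: 0.5684, B: 0.4316), P2 plays (X: 0.4316, Y: 0.5684)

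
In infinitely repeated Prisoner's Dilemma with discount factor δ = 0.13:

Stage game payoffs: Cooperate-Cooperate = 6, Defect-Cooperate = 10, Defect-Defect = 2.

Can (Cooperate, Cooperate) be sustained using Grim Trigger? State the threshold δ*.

δ* = 0.5; since δ = 0.13 < 0.5, cooperation cannot be sustained

Work:
For Grim Trigger:
Cooperate forever: 6/(1-δ)
Defect then punished: 10 + 2·δ/(1-δ)
Need: 6/(1-δ) ≥ 10 + 2·δ/(1-δ)
Solving: δ ≥ (T-R)/(T-P) = (10-6)/(10-2) = 0.5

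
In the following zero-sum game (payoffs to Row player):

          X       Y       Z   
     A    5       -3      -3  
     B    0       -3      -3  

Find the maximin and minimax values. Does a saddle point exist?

Maximin = -3, Minimax = -3, Saddle: True

Work:
Row minimums: [-3, -3] → maximin = -3
Column maximums: [5, -3, -3] → minimax = -3
Saddle point exists! Game value = -3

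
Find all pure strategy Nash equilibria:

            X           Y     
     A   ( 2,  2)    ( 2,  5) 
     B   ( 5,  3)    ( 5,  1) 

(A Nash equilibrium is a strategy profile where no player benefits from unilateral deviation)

Nash equilibrium: (B, X)

Work:
Best responses:
  P1 vs X: payoffs [2, 5] → best response B (payoff 5)
  P1 vs Y: payoffs [2, 5] → best response B (payoff 5)
  P2 vs A: payoffs [2, 5] → best response Y (payoff 5)
  P2 vs B: payoffs [3, 1] → best response X (payoff 3)
Mutual best responses: (B,X) → Nash equilibria.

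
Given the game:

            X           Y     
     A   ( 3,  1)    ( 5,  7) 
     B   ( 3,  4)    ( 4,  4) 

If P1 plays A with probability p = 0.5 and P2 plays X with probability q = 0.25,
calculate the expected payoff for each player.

E[P1] = 4.125, E[P2] = 4.75

Work:
E[P1] = p·q·π₁(A,X) + p·(1-q)·π₁(A,Y) + (1-p)·q·π₁(B,X) + (1-p)·(1-q)·π₁(B,Y)
= 0.5·0.25·3 + 0.5·0.75·5 + 0.5·0.25·3 + 0.5·0.75·4
= 4.125

E[P2] = 4.75 (similar calculation)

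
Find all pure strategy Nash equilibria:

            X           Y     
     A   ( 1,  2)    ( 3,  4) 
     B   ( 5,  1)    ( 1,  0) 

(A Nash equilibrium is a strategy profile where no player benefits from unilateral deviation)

Nash equilibrium: (A, Y), (B, X)

Work:
Best responses:
  P1 vs X: payoffs [1, 5] → best response B (payoff 5)
  P1 vs Y: payoffs [3, 1] → best response A (payoff 3)
  P2 vs A: payoffs [2, 4] → best response Y (payoff 4)
  P2 vs B: payoffs [1, 0] → best response X (payoff 1)
Mutual best responses: (A,Y), (B,X) → Nash equilibria.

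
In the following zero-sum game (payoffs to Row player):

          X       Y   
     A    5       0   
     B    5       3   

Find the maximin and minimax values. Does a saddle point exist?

Maximin = 3, Minimax = 3, Saddle: True

Work:
Row minimums: [0, 3] → maximin = 3
Column maximums: [5, 3] → minimax = 3
Saddle point exists! Game value = 3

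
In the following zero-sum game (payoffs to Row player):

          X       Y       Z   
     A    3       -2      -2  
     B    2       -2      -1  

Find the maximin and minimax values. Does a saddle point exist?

Maximin = -2, Minimax = -2, Saddle: True

Work:
Row minimums: [-2, -2] → maximin = -2
Column maximums: [3, -2, -1] → minimax = -2
Saddle point exists! Game value = -2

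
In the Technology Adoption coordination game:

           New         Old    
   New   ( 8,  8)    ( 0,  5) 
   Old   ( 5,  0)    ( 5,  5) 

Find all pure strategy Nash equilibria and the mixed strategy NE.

Pure NE: (New, New) and (Old, Old); Mixed NE: p = 0.625, q = 0.625

Work:
Check pure NE:
(New, New): (8, 8) - no unilateral deviation beneficial
(Old, Old): (5, 5) - no unilateral deviation beneficial
Mixed NE: P1 plays New with p = 0.625, P2 plays New with q = 0.625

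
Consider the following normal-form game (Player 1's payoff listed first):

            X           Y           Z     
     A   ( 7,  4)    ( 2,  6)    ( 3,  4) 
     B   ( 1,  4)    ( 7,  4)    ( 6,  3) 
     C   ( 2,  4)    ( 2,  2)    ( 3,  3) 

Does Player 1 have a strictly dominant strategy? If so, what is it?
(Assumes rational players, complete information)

No strictly dominant strategy exists for Player 1

Work:
A strategy strictly dominates another if it gives a strictly higher payoff against every opponent action. Compare each pair of P1's strategies column-by-column:
  A vs B: [7 vs 1, 2 vs 7, 3 vs 6] → A does not strictly dominate B (column Y: 2 ≤ 7)
  A vs C: [7 vs 2, 2 vs 2, 3 vs 3] → A does not strictly dominate C (column Y: 2 ≤ 2)
  B vs A: [1 vs 7, 7 vs 2, 6 vs 3] → B does not strictly dominate A (column X: 1 ≤ 7)
  B vs C: [1 vs 2, 7 vs 2, 6 vs 3] → B does not strictly dominate C (column X: 1 ≤ 2)
  C vs A: [2 vs 7, 2 vs 2, 3 vs 3] → C does not strictly dominate A (column X: 2 ≤ 7)
  C vs B: [2 vs 1, 2 vs 7, 3 vs 6] → C does not strictly dominate B (column Y: 2 ≤ 7)
No single strategy strictly dominates all others → no strictly dominant strategy.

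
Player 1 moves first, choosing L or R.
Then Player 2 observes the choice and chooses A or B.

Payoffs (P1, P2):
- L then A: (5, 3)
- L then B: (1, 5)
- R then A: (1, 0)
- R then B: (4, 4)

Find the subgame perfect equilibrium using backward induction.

P1 plays R, P2 plays B after L and B after R; Payoff (4, 4)

Work:
Backward induction:
After L: P2 chooses B → P1 gets 1
After R: P2 chooses B → P1 gets 4
P1 chooses R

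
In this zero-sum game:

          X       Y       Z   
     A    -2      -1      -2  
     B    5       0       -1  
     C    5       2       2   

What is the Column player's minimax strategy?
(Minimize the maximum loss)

Column should play Y or Z (all achieve the minimum), value = 2

Work:
Column player minimizes Row's maximum payoff:
Column X: max payoff to Row = 5
Column Y: max payoff to Row = 2
Column Z: max payoff to Row = 2
Minimum is 2, achieved by columns Y, Z (tied).
Each of Y or Z is a minimax strategy.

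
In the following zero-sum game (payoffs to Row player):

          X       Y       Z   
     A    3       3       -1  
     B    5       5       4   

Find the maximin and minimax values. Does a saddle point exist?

Maximin = 4, Minimax = 4, Saddle: True

Work:
Row minimums: [-1, 4] → maximin = 4
Column maximums: [5, 5, 4] → minimax = 4
Saddle point exists! Game value = 4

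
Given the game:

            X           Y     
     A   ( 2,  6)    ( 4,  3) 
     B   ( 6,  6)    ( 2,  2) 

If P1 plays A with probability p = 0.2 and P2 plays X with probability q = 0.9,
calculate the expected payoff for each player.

E[P1] = 4.92, E[P2] = 5.62

Work:
E[P1] = p·q·π₁(A,X) + p·(1-q)·π₁(A,Y) + (1-p)·q·π₁(B,X) + (1-p)·(1-q)·π₁(B,Y)
= 0.2·0.9·2 + 0.2·0.1·4 + 0.8·0.9·6 + 0.8·0.1·2
= 4.92

E[P2] = 5.62 (similar calculation)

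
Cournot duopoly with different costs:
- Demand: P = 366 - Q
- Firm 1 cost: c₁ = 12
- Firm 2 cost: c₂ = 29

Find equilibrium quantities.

q₁* = 123.67, q₂* = 106.67

Work:
Reaction: q₁ = (366 - 12 - q₂)/2
Reaction: q₂ = (366 - 29 - q₁)/2
Solve simultaneously:
q₁* = (366 - 2×12 + 29)/3 = 123.67
q₂* = (366 - 2×29 + 12)/3 = 106.67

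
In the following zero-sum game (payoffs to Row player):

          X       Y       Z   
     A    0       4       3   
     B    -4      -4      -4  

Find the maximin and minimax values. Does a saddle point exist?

Maximin = 0, Minimax = 0, Saddle: True

Work:
Row minimums: [0, -4] → maximin = 0
Column maximums: [0, 4, 3] → minimax = 0
Saddle point exists! Game value = 0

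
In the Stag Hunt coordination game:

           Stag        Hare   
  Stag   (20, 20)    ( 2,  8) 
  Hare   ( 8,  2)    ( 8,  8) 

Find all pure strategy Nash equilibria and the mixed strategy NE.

Pure NE: (Stag, Stag) and (Hare, Hare); Mixed NE: p = 0.3333, q = 0.3333

Work:
Check pure NE:
(Stag, Stag): (20, 20) - no unilateral deviation beneficial
(Hare, Hare): (8, 8) - no unilateral deviation beneficial
Mixed NE: P1 plays Stag with p = 0.3333, P2 plays Stag with q = 0.3333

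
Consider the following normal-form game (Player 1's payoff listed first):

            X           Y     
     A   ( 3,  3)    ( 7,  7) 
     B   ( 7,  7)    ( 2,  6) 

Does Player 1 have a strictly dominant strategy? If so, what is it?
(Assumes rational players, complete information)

No strictly dominant strategy exists for Player 1

Work:
A strategy strictly dominates another if it gives a strictly higher payoff against every opponent action. Compare each pair of P1's strategies column-by-column:
  A vs B: [3 vs 7, 7 vs 2] → A does not strictly dominate B (column X: 3 ≤ 7)
  B vs A: [7 vs 3, 2 vs 7] → B does not strictly dominate A (column Y: 2 ≤ 7)
No single strategy strictly dominates all others → no strictly dominant strategy.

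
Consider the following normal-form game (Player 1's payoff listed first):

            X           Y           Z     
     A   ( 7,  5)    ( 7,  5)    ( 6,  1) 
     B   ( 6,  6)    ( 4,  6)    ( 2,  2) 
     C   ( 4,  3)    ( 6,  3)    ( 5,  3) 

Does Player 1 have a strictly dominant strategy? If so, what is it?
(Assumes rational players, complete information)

Yes, Player 1's strictly dominant strategy is A

Work:
A strategy strictly dominates another if it gives a strictly higher payoff against every opponent action. Compare each pair of P1's strategies column-by-column:
  A vs B: [7 vs 6, 7 vs 4, 6 vs 2] → A strictly dominates B
  A vs C: [7 vs 4, 7 vs 6, 6 vs 5] → A strictly dominates C
  B vs A: [6 vs 7, 4 vs 7, 2 vs 6] → B does not strictly dominate A (column X: 6 ≤ 7)
  B vs C: [6 vs 4, 4 vs 6, 2 vs 5] → B does not strictly dominate C (column Y: 4 ≤ 6)
  C vs A: [4 vs 7, 6 vs 7, 5 vs 6] → C does not strictly dominate A (column X: 4 ≤ 7)
  C vs B: [4 vs 6, 6 vs 4, 5 vs 2] → C does not strictly dominate B (column X: 4 ≤ 6)
A strictly dominates every other strategy → strictly dominant.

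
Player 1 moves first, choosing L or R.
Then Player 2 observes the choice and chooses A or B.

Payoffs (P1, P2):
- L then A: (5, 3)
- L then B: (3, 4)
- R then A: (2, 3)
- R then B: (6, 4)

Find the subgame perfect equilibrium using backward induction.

P1 plays R, P2 plays B after L and B after R; Payoff (6, 4)

Work:
Backward induction:
After L: P2 chooses B → P1 gets 3
After R: P2 chooses B → P1 gets 6
P1 chooses R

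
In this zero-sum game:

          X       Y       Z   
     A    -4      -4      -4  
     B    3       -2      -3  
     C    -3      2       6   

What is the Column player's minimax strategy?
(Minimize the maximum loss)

Column should play Y, value = 2

Work:
Column player minimizes Row's maximum payoff:
Column X: max payoff to Row = 3
Column Y: max payoff to Row = 2
Column Z: max payoff to Row = 6
Minimum is 2, achieved by column Y.
Minimax strategy: Y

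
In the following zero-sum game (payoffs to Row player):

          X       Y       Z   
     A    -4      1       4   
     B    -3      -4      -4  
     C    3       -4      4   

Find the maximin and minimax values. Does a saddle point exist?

Maximin = -4, Minimax = 1, Saddle: False

Work:
Row minimums: [-4, -4, -4] → maximin = -4
Column maximums: [3, 1, 4] → minimax = 1
No saddle point (maximin ≠ minimax). Mixed strategy needed.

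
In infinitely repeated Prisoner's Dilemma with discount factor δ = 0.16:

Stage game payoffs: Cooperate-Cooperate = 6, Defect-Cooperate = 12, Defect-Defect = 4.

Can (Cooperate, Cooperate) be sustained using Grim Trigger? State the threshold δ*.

δ* = 0.75; since δ = 0.16 < 0.75, cooperation cannot be sustained

Work:
For Grim Trigger:
Cooperate forever: 6/(1-δ)
Defect then punished: 12 + 4·δ/(1-δ)
Need: 6/(1-δ) ≥ 12 + 4·δ/(1-δ)
Solving: δ ≥ (T-R)/(T-P) = (12-6)/(12-4) = 0.75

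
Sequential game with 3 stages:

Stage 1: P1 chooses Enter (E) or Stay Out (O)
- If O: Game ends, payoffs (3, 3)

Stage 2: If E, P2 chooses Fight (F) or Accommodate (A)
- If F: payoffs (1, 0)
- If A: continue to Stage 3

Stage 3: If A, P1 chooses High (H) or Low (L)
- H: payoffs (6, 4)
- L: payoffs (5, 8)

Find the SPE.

SPE: (E, A, H); Outcome (6, 4)

Work:
Stage 3: P1 chooses H (6 vs 5)
Stage 2: P2: F->0, A->4 (anticipating H). Choose A
Stage 1: P1: O->3, E->6 (anticipating A, H). Choose E
SPE path: E -> A -> H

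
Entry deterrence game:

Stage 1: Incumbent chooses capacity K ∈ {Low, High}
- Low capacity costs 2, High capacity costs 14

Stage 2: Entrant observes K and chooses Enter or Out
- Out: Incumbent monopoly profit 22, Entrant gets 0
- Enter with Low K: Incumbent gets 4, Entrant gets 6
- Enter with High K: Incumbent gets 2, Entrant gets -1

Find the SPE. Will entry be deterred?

SPE: (High, Enter|Low, Out|High); Entry deterred. Incumbent net profit = 8

Work:
After Low K: Entrant enters (6 > 0)
After High K: Entrant stays out (-1 < 0)
Incumbent: Low → 4−2=2, High → 22−14=8
Incumbent chooses High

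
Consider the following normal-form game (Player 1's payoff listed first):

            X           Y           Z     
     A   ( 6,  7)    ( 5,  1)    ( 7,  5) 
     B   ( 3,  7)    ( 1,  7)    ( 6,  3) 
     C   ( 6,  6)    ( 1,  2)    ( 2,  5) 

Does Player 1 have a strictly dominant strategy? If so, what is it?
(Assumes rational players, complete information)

No strictly dominant strategy exists for Player 1

Work:
A strategy strictly dominates another if it gives a strictly higher payoff against every opponent action. Compare each pair of P1's strategies column-by-column:
  A vs B: [6 vs 3, 5 vs 1, 7 vs 6] → A strictly dominates B
  A vs C: [6 vs 6, 5 vs 1, 7 vs 2] → A does not strictly dominate C (column X: 6 ≤ 6)
  B vs A: [3 vs 6, 1 vs 5, 6 vs 7] → B does not strictly dominate A (column X: 3 ≤ 6)
  B vs C: [3 vs 6, 1 vs 1, 6 vs 2] → B does not strictly dominate C (column X: 3 ≤ 6)
  C vs A: [6 vs 6, 1 vs 5, 2 vs 7] → C does not strictly dominate A (column X: 6 ≤ 6)
  C vs B: [6 vs 3, 1 vs 1, 2 vs 6] → C does not strictly dominate B (column Y: 1 ≤ 1)
No single strategy strictly dominates all others → no strictly dominant strategy.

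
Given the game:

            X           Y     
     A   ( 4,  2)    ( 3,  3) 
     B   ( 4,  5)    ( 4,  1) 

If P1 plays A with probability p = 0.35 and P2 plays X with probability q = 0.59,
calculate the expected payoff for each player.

E[P1] = 3.8565, E[P2] = 3.0275

Work:
E[P1] = p·q·π₁(A,X) + p·(1-q)·π₁(A,Y) + (1-p)·q·π₁(B,X) + (1-p)·(1-q)·π₁(B,Y)
= 0.35·0.59·4 + 0.35·0.41·3 + 0.65·0.59·4 + 0.65·0.41·4
= 3.8565

E[P2] = 3.0275 (similar calculation)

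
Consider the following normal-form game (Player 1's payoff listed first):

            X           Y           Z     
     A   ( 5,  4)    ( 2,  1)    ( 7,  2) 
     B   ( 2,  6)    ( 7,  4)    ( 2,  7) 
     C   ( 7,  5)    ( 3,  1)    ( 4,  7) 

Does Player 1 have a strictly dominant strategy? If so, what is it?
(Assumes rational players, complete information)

No strictly dominant strategy exists for Player 1

Work:
A strategy strictly dominates another if it gives a strictly higher payoff against every opponent action. Compare each pair of P1's strategies column-by-column:
  A vs B: [5 vs 2, 2 vs 7, 7 vs 2] → A does not strictly dominate B (column Y: 2 ≤ 7)
  A vs C: [5 vs 7, 2 vs 3, 7 vs 4] → A does not strictly dominate C (column X: 5 ≤ 7)
  B vs A: [2 vs 5, 7 vs 2, 2 vs 7] → B does not strictly dominate A (column X: 2 ≤ 5)
  B vs C: [2 vs 7, 7 vs 3, 2 vs 4] → B does not strictly dominate C (column X: 2 ≤ 7)
  C vs A: [7 vs 5, 3 vs 2, 4 vs 7] → C does not strictly dominate A (column Z: 4 ≤ 7)
  C vs B: [7 vs 2, 3 vs 7, 4 vs 2] → C does not strictly dominate B (column Y: 3 ≤ 7)
No single strategy strictly dominates all others → no strictly dominant strategy.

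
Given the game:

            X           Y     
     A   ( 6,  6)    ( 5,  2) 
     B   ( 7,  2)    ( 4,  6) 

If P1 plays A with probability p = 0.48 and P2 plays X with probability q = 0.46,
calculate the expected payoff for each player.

E[P1] = 5.4184, E[P2] = 4.0064

Work:
E[P1] = p·q·π₁(A,X) + p·(1-q)·π₁(A,Y) + (1-p)·q·π₁(B,X) + (1-p)·(1-q)·π₁(B,Y)
= 0.48·0.46·6 + 0.48·0.54·5 + 0.52·0.46·7 + 0.52·0.54·4
= 5.4184

E[P2] = 4.0064 (similar calculation)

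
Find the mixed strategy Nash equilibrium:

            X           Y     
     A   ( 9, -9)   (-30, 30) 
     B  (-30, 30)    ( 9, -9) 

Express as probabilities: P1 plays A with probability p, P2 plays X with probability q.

p = 0.5, q = 0.5

Work:
Find probabilities that make opponent indifferent:
P2 chooses q to make P1 indifferent between A and B
P1 chooses p to make P2 indifferent between X and Y
Mixed NE: P1 plays (A: 0.5, B: 0.5), P2 plays (X: 0.5, Y: 0.5)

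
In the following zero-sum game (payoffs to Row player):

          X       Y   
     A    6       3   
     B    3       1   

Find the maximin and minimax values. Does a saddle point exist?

Maximin = 3, Minimax = 3, Saddle: True

Work:
Row minimums: [3, 1] → maximin = 3
Column maximums: [6, 3] → minimax = 3
Saddle point exists! Game value = 3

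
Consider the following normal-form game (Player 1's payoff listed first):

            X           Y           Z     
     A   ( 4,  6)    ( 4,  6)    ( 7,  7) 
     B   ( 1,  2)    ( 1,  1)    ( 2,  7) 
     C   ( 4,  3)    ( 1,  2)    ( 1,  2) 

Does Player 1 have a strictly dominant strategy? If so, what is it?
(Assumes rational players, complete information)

No strictly dominant strategy exists for Player 1

Work:
A strategy strictly dominates another if it gives a strictly higher payoff against every opponent action. Compare each pair of P1's strategies column-by-column:
  A vs B: [4 vs 1, 4 vs 1, 7 vs 2] → A strictly dominates B
  A vs C: [4 vs 4, 4 vs 1, 7 vs 1] → A does not strictly dominate C (column X: 4 ≤ 4)
  B vs A: [1 vs 4, 1 vs 4, 2 vs 7] → B does not strictly dominate A (column X: 1 ≤ 4)
  B vs C: [1 vs 4, 1 vs 1, 2 vs 1] → B does not strictly dominate C (column X: 1 ≤ 4)
  C vs A: [4 vs 4, 1 vs 4, 1 vs 7] → C does not strictly dominate A (column X: 4 ≤ 4)
  C vs B: [4 vs 1, 1 vs 1, 1 vs 2] → C does not strictly dominate B (column Y: 1 ≤ 1)
No single strategy strictly dominates all others → no strictly dominant strategy.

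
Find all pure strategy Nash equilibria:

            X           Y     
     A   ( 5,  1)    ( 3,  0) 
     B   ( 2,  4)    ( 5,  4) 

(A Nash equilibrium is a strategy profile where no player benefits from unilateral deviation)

Nash equilibrium: (A, X), (B, Y)

Work:
Best responses:
  P1 vs X: payoffs [5, 2] → best response A (payoff 5)
  P1 vs Y: payoffs [3, 5] → best response B (payoff 5)
  P2 vs A: payoffs [1, 0] → best response X (payoff 1)
  P2 vs B: payoffs [4, 4] → best response X/Y (payoff 4)
Mutual best responses: (A,X), (B,Y) → Nash equilibria.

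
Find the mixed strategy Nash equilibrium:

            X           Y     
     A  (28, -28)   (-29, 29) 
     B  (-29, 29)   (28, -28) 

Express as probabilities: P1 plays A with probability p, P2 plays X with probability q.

p = 0.5, q = 0.5

Work:
Find probabilities that make opponent indifferent:
P2 chooses q to make P1 indifferent between A and B
P1 chooses p to make P2 indifferent between X and Y
Mixed NE: P1 plays (A: 0.5, B: 0.5), P2 plays (X: 0.5, Y: 0.5)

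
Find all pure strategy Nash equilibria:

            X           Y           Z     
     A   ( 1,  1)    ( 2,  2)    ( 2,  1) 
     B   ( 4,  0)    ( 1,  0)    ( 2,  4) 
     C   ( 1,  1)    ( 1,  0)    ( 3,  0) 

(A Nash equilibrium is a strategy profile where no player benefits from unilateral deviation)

Nash equilibrium: (A, Y)

Work:
Best responses:
  P1 vs X: payoffs [1, 4, 1] → best response B (payoff 4)
  P1 vs Y: payoffs [2, 1, 1] → best response A (payoff 2)
  P1 vs Z: payoffs [2, 2, 3] → best response C (payoff 3)
  P2 vs A: payoffs [1, 2, 1] → best response Y (payoff 2)
  P2 vs B: payoffs [0, 0, 4] → best response Z (payoff 4)
  P2 vs C: payoffs [1, 0, 0] → best response X (payoff 1)
Mutual best responses: (A,Y) → Nash equilibria.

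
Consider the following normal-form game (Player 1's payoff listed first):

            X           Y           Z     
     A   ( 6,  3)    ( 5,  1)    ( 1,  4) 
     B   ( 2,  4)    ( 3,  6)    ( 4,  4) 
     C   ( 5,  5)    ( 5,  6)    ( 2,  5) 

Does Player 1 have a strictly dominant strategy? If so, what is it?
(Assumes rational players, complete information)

No strictly dominant strategy exists for Player 1

Work:
A strategy strictly dominates another if it gives a strictly higher payoff against every opponent action. Compare each pair of P1's strategies column-by-column:
  A vs B: [6 vs 2, 5 vs 3, 1 vs 4] → A does not strictly dominate B (column Z: 1 ≤ 4)
  A vs C: [6 vs 5, 5 vs 5, 1 vs 2] → A does not strictly dominate C (column Y: 5 ≤ 5)
  B vs A: [2 vs 6, 3 vs 5, 4 vs 1] → B does not strictly dominate A (column X: 2 ≤ 6)
  B vs C: [2 vs 5, 3 vs 5, 4 vs 2] → B does not strictly dominate C (column X: 2 ≤ 5)
  C vs A: [5 vs 6, 5 vs 5, 2 vs 1] → C does not strictly dominate A (column X: 5 ≤ 6)
  C vs B: [5 vs 2, 5 vs 3, 2 vs 4] → C does not strictly dominate B (column Z: 2 ≤ 4)
No single strategy strictly dominates all others → no strictly dominant strategy.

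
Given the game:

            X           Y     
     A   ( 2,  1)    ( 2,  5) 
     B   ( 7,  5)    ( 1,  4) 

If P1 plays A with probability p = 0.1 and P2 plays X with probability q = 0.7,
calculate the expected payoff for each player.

E[P1] = 4.88, E[P2] = 4.45

Work:
E[P1] = p·q·π₁(A,X) + p·(1-q)·π₁(A,Y) + (1-p)·q·π₁(B,X) + (1-p)·(1-q)·π₁(B,Y)
= 0.1·0.7·2 + 0.1·0.3·2 + 0.9·0.7·7 + 0.9·0.3·1
= 4.88

E[P2] = 4.45 (similar calculation)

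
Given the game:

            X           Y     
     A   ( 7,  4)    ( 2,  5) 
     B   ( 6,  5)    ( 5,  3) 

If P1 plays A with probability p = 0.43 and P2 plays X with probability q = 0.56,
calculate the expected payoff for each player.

E[P1] = 5.2332, E[P2] = 4.2576

Work:
E[P1] = p·q·π₁(A,X) + p·(1-q)·π₁(A,Y) + (1-p)·q·π₁(B,X) + (1-p)·(1-q)·π₁(B,Y)
= 0.43·0.56·7 + 0.43·0.44·2 + 0.57·0.56·6 + 0.57·0.44·5
= 5.2332

E[P2] = 4.2576 (similar calculation)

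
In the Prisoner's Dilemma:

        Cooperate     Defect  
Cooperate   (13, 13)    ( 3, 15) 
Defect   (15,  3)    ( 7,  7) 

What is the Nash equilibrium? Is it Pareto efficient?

(Defect, Defect) is NE; not Pareto efficient

Work:
Defect dominates Cooperate for both players:
If P2 cooperates: Defect (15) > Cooperate (13)
If P2 defects: Defect (7) > Cooperate (3)
NE: (Defect, Defect) with payoff (7, 7)
But (Cooperate, Cooperate) = (13, 13) Pareto dominates (7, 7)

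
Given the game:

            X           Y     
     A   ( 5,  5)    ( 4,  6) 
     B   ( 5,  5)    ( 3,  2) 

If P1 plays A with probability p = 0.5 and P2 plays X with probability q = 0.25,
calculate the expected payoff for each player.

E[P1] = 3.875, E[P2] = 4.25

Work:
E[P1] = p·q·π₁(A,X) + p·(1-q)·π₁(A,Y) + (1-p)·q·π₁(B,X) + (1-p)·(1-q)·π₁(B,Y)
= 0.5·0.25·5 + 0.5·0.75·4 + 0.5·0.25·5 + 0.5·0.75·3
= 3.875

E[P2] = 4.25 (similar calculation)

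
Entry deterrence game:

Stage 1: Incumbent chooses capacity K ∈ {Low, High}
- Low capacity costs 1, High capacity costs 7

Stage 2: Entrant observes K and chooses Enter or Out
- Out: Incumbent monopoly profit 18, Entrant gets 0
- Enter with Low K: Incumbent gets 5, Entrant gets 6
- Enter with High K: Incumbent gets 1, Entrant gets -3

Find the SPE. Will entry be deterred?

SPE: (High, Enter|Low, Out|High); Entry deterred. Incumbent net profit = 11

Work:
After Low K: Entrant enters (6 > 0)
After High K: Entrant stays out (-3 < 0)
Incumbent: Low → 5−1=4, High → 18−7=11
Incumbent chooses High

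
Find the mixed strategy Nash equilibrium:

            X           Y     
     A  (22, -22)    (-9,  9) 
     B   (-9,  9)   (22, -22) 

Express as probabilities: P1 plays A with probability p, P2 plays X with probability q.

p = 0.5, q = 0.5

Work:
Find probabilities that make opponent indifferent:
P2 chooses q to make P1 indifferent between A and B
P1 chooses p to make P2 indifferent between X and Y
Mixed NE: P1 plays (A: 0.5, B: 0.5), P2 plays (X: 0.5, Y: 0.5)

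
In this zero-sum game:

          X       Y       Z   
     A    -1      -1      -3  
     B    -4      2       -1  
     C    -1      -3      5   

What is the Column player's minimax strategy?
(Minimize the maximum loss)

Column should play X, value = -1

Work:
Column player minimizes Row's maximum payoff:
Column X: max payoff to Row = -1
Column Y: max payoff to Row = 2
Column Z: max payoff to Row = 5
Minimum is -1, achieved by column X.
Minimax strategy: X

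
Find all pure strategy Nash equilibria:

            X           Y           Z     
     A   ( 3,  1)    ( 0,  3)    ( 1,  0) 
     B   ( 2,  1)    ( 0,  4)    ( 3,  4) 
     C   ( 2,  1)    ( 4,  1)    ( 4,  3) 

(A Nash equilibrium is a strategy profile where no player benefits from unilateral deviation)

Nash equilibrium: (C, Z)

Work:
Best responses:
  P1 vs X: payoffs [3, 2, 2] → best response A (payoff 3)
  P1 vs Y: payoffs [0, 0, 4] → best response C (payoff 4)
  P1 vs Z: payoffs [1, 3, 4] → best response C (payoff 4)
  P2 vs A: payoffs [1, 3, 0] → best response Y (payoff 3)
  P2 vs B: payoffs [1, 4, 4] → best response Y/Z (payoff 4)
  P2 vs C: payoffs [1, 1, 3] → best response Z (payoff 3)
Mutual best responses: (C,Z) → Nash equilibria.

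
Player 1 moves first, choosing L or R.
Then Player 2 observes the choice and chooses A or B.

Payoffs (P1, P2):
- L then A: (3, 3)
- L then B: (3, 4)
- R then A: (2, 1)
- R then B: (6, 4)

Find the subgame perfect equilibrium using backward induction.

P1 plays R, P2 plays B after L and B after R; Payoff (6, 4)

Work:
Backward induction:
After L: P2 chooses B → P1 gets 3
After R: P2 chooses B → P1 gets 6
P1 chooses R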